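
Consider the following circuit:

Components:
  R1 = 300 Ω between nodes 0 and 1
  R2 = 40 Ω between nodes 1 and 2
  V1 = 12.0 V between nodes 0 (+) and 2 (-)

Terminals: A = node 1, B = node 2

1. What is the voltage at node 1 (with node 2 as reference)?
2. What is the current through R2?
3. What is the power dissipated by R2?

Nodal analysis, taking node 2 as the 0 V reference.
Source V1 fixes V_0 = 12 V.
KCL at each unknown node (sum of currents leaving = 0; resistances in Ω):
  Node 1: (V_1 - 12)/300 + (V_1 - 0)/40 = 0
Collecting terms: 0.02833 × V_1 = 0.04  =>  V_1 = 1.412 V
Part 1:
  Read off the nodal solution: V_1 = 1.412 V
Part 2:
  I_R2 = (V_1 - V_2)/R2 = (1.412 - 0)/40 = 0.03529 A
  Magnitude: I_R2 = 0.03529 A
Part 3:
  I_R2 = (V_1 - V_2)/R2 = (1.412 - 0)/40 = 0.03529 A
  P_R2 = I_R2² × R2 = (0.03529)² × 40 = 0.04983 W

Final answers:
1. V_1 = 1.412 V
2. I_R2 = 0.03529 A
3. P_R2 = 0.04983 W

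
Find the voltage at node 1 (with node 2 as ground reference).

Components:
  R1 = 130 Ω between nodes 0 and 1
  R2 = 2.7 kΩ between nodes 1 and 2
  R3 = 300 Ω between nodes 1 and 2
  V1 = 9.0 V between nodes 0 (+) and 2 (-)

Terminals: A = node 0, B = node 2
Nodal analysis, taking node 2 as the 0 V reference.
Source V1 fixes V_0 = 9 V.
KCL at each unknown node (sum of currents leaving = 0; resistances in Ω):
  Node 1: (V_1 - 9)/130 + (V_1 - 0)/2700 + (V_1 - 0)/300 = 0
Collecting terms: 0.0114 × V_1 = 0.06923  =>  V_1 = 6.075 V
The requested potential is V_1 = 6.075 V.

Final answer: V_1 = 6.075 V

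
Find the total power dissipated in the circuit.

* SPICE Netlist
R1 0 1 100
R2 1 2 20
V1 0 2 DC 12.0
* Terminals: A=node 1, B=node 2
Nodal analysis, taking node 2 as the 0 V reference.
Source V1 fixes V_0 = 12 V.
KCL at each unknown node (sum of currents leaving = 0; resistances in Ω):
  Node 1: (V_1 - 12)/100 + (V_1 - 0)/20 = 0
Collecting terms: 0.06 × V_1 = 0.12  =>  V_1 = 2 V
Power in each resistor, P = (ΔV)²/R:
  P_R1 = (12 - 2)²/100 = 1 W
  P_R2 = (2 - 0)²/20 = 0.2 W
P_total = P_R1 + P_R2 = 1.2 W

Final answer: 1.2 W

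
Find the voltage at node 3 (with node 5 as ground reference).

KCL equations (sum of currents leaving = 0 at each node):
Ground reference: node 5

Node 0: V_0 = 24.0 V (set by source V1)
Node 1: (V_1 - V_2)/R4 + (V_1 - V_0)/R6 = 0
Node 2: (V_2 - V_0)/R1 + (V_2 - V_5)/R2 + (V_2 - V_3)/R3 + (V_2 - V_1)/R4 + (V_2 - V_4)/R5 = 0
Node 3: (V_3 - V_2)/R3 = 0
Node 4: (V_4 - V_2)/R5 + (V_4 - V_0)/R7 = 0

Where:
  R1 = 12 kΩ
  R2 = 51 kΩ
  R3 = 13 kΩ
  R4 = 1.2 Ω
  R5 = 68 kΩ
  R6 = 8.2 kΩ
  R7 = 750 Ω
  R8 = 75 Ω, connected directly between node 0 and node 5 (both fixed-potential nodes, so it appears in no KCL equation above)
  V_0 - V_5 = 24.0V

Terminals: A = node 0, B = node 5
Nodal analysis, taking node 5 as the 0 V reference.
Source V1 fixes V_0 = 24 V.
KCL at each unknown node (sum of currents leaving = 0; resistances in Ω):
  Node 1: (V_1 - V_2)/1.2 + (V_1 - 24)/8200 = 0
  Node 2: (V_2 - 24)/12000 + (V_2 - 0)/51000 + (V_2 - V_3)/13000 + (V_2 - V_1)/1.2 + (V_2 - V_4)/68000 = 0
  Node 3: (V_3 - V_2)/13000 = 0
  Node 4: (V_4 - V_2)/68000 + (V_4 - 24)/750 = 0
Collecting terms (coefficients in siemens):
  0.8335·V_1 - 0.8333·V_2 = 0.002927
  0.8335·V_2 - 0.8333·V_1 - 0.00007692·V_3 - 0.00001471·V_4 = 0.002
  0.00007692·V_3 - 0.00007692·V_2 = 0
  0.001348·V_4 - 0.00001471·V_2 = 0.032
Solving these 4 simultaneous equations (Gaussian elimination) gives:
  V_1 = 22.03 V, V_2 = 22.03 V, V_3 = 22.03 V, V_4 = 23.98 V
The requested potential is V_3 = 22.03 V.

Final answer: V_3 = 22.03 V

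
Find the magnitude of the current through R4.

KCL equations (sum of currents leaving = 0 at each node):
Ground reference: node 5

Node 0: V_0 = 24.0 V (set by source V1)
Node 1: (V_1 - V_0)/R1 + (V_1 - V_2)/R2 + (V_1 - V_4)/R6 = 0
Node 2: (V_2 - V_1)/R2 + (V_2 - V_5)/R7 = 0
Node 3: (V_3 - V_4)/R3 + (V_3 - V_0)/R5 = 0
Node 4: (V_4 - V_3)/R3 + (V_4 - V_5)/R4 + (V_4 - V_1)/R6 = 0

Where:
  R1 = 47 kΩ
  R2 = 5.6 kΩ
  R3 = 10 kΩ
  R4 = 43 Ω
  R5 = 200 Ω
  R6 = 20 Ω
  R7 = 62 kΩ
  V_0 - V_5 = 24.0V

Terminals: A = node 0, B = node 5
Nodal analysis, taking node 5 as the 0 V reference.
Source V1 fixes V_0 = 24 V.
KCL at each unknown node (sum of currents leaving = 0; resistances in Ω):
  Node 1: (V_1 - 24)/47000 + (V_1 - V_2)/5600 + (V_1 - V_4)/20 = 0
  Node 2: (V_2 - V_1)/5600 + (V_2 - 0)/62000 = 0
  Node 3: (V_3 - V_4)/10000 + (V_3 - 24)/200 = 0
  Node 4: (V_4 - V_3)/10000 + (V_4 - 0)/43 + (V_4 - V_1)/20 = 0
Collecting terms (coefficients in siemens):
  0.0502·V_1 - 0.0001786·V_2 - 0.05·V_4 = 0.0005106
  0.0001947·V_2 - 0.0001786·V_1 = 0
  0.0051·V_3 - 0.0001·V_4 = 0.12
  0.07336·V_4 - 0.05·V_1 - 0.0001·V_3 = 0
Solving these 4 simultaneous equations (Gaussian elimination) gives:
  V_1 = 0.1325 V, V_2 = 0.1216 V, V_3 = 23.53 V, V_4 = 0.1224 V
I_R4 = (V_4 - V_5)/R4 = (0.1224 - 0)/43 = 0.002847 A
|I_R4| = 0.002847 A

Final answer: |I_R4| = 0.002847 A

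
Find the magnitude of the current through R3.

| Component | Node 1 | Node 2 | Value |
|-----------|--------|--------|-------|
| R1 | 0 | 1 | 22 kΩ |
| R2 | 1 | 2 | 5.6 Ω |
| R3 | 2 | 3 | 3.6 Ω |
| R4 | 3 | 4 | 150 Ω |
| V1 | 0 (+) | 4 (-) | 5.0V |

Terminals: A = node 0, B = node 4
Nodal analysis, taking node 4 as the 0 V reference.
Source V1 fixes V_0 = 5 V.
KCL at each unknown node (sum of currents leaving = 0; resistances in Ω):
  Node 1: (V_1 - 5)/22000 + (V_1 - V_2)/5.6 = 0
  Node 2: (V_2 - V_1)/5.6 + (V_2 - V_3)/3.6 = 0
  Node 3: (V_3 - V_2)/3.6 + (V_3 - 0)/150 = 0
Collecting terms (coefficients in siemens):
  0.1786·V_1 - 0.1786·V_2 = 0.0002273
  0.4563·V_2 - 0.1786·V_1 - 0.2778·V_3 = 0
  0.2844·V_3 - 0.2778·V_2 = 0
Solving these 3 simultaneous equations (Gaussian elimination) gives:
  V_1 = 0.03592 V, V_2 = 0.03466 V, V_3 = 0.03385 V
I_R3 = (V_2 - V_3)/R3 = (0.03466 - 0.03385)/3.6 = 0.0002256 A
|I_R3| = 0.0002256 A

Final answer: |I_R3| = 0.0002256 A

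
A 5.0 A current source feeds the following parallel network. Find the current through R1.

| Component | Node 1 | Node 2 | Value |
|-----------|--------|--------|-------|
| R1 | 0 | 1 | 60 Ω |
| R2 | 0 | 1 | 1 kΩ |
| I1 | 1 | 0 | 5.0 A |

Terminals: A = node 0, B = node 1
All resistors sit directly between nodes 0 and 1, so they are in parallel and share one voltage V; the full source current 5 A splits among them.
1/R_par = 1/60 + 1/1000 = 0.01767 S  =>  R_par = 56.6 Ω
V = I × R_par = 5 × 56.6 = 283 V
I_R1 = V/R1 = 283/60 = 4.717 A

Final answer: 4.717 A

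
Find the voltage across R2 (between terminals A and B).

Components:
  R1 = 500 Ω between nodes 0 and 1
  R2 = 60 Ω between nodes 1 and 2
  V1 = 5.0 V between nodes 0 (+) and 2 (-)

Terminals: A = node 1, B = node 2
R1 and R2 are in series across V1 (node 0 → node 1 → node 2), and the output A–B is taken across R2, so this is a voltage divider.
Series current: I = V1/(R1 + R2) = 5/(500 + 60) = 5/560 = 0.008929 A
V_R2 = I × R2 = V1 × R2/(R1 + R2) = 5 × 60/560 = 0.5357 V

Final answer: 0.5357 V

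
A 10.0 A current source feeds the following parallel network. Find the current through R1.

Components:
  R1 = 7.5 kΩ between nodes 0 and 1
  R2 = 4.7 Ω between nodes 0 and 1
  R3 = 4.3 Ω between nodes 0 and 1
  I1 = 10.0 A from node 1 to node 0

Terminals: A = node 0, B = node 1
All resistors sit directly between nodes 0 and 1, so they are in parallel and share one voltage V; the full source current 10 A splits among them.
1/R_par = 1/7500 + 1/4.7 + 1/4.3 = 0.4455 S  =>  R_par = 2.245 Ω
V = I × R_par = 10 × 2.245 = 22.45 V
I_R1 = V/R1 = 22.45/7500 = 0.002993 A

Final answer: 0.002993 A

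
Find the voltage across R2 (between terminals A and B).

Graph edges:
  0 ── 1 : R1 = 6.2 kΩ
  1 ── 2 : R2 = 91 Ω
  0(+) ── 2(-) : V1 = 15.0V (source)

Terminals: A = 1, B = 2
R1 and R2 are in series across V1 (node 0 → node 1 → node 2), and the output A–B is taken across R2, so this is a voltage divider.
Series current: I = V1/(R1 + R2) = 15/(6200 + 91) = 15/6291 = 0.002384 A
V_R2 = I × R2 = V1 × R2/(R1 + R2) = 15 × 91/6291 = 0.217 V

Final answer: 0.217 V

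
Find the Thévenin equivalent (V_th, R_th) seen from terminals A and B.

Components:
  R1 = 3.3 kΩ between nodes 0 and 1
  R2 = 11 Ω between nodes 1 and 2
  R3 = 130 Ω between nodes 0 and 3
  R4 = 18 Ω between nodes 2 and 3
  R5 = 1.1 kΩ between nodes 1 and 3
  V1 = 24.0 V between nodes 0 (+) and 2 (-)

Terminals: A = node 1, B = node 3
Step 1 — V_th is the open-circuit voltage V_A - V_B (nothing connected across the terminals).
Nodal analysis, taking node 2 as the 0 V reference.
Source V1 fixes V_0 = 24 V.
KCL at each unknown node (sum of currents leaving = 0; resistances in Ω):
  Node 1: (V_1 - 24)/3300 + (V_1 - 0)/11 + (V_1 - V_3)/1100 = 0
  Node 3: (V_3 - 24)/130 + (V_3 - 0)/18 + (V_3 - V_1)/1100 = 0
Collecting terms (coefficients in siemens):
  0.09212·V_1 - 0.0009091·V_3 = 0.007273
  0.06416·V_3 - 0.0009091·V_1 = 0.1846
Determinant D = (0.09212)(0.06416) - (-0.0009091)(-0.0009091) = 0.005909
V_1 = [(0.007273)(0.06416) - (-0.0009091)(0.1846)]/D = 0.1074 V
V_3 = [(0.09212)(0.1846) - (0.007273)(-0.0009091)]/D = 2.879 V
V_th = V_1 - V_3 = 0.1074 - 2.879 = -2.772 V
Step 2 — R_th: zero the source — replace V1 by a short circuit (node 2 merges into node 0) — and find the resistance seen between A (node 1) and B (node 3).
Reduce the network between node 1 (A) and node 3 (B) by series/parallel combination:
  Rp1 = R1 ‖ R2 (parallel, both between nodes 0 and 1) = 1/(1/3300 + 1/11) = 10.96 Ω
  Rp2 = R3 ‖ R4 (parallel, both between nodes 0 and 3) = 1/(1/130 + 1/18) = 15.81 Ω
  Rs1 = Rp1 + Rp2 (series, joined only at node 0) = 10.96 + 15.81 = 26.77 Ω
  Rp3 = R5 ‖ Rs1 (parallel, both between nodes 1 and 3) = 1/(1/1100 + 1/26.77) = 26.14 Ω
R_th = 26.14 Ω

Final answer: V_th = -2.772 V, R_th = 26.14 Ω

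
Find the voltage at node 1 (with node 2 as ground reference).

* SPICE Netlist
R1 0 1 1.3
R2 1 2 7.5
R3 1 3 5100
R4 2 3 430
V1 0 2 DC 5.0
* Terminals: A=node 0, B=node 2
Nodal analysis, taking node 2 as the 0 V reference.
Source V1 fixes V_0 = 5 V.
KCL at each unknown node (sum of currents leaving = 0; resistances in Ω):
  Node 1: (V_1 - 5)/1.3 + (V_1 - 0)/7.5 + (V_1 - V_3)/5100 = 0
  Node 3: (V_3 - V_1)/5100 + (V_3 - 0)/430 = 0
Collecting terms (coefficients in siemens):
  0.9028·V_1 - 0.0001961·V_3 = 3.846
  0.002522·V_3 - 0.0001961·V_1 = 0
Determinant D = (0.9028)(0.002522) - (-0.0001961)(-0.0001961) = 0.002276
V_1 = [(3.846)(0.002522) - (-0.0001961)(0)]/D = 4.261 V
V_3 = [(0.9028)(0) - (3.846)(-0.0001961)]/D = 0.3313 V
The requested potential is V_1 = 4.261 V.

Final answer: V_1 = 4.261 V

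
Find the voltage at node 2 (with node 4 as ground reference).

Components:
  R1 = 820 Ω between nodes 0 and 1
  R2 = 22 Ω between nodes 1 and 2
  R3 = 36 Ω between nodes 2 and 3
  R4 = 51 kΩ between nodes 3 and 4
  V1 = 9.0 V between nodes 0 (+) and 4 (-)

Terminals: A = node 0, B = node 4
Nodal analysis, taking node 4 as the 0 V reference.
Source V1 fixes V_0 = 9 V.
KCL at each unknown node (sum of currents leaving = 0; resistances in Ω):
  Node 1: (V_1 - 9)/820 + (V_1 - V_2)/22 = 0
  Node 2: (V_2 - V_1)/22 + (V_2 - V_3)/36 = 0
  Node 3: (V_3 - V_2)/36 + (V_3 - 0)/51000 = 0
Collecting terms (coefficients in siemens):
  0.04667·V_1 - 0.04545·V_2 = 0.01098
  0.07323·V_2 - 0.04545·V_1 - 0.02778·V_3 = 0
  0.0278·V_3 - 0.02778·V_2 = 0
Solving these 3 simultaneous equations (Gaussian elimination) gives:
  V_1 = 8.858 V, V_2 = 8.854 V, V_3 = 8.848 V
The requested potential is V_2 = 8.854 V.

Final answer: V_2 = 8.854 V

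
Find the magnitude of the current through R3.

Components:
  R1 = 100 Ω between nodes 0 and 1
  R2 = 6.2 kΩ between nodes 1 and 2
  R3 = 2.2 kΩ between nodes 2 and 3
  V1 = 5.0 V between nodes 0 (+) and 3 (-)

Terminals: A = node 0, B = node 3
Nodal analysis, taking node 3 as the 0 V reference.
Source V1 fixes V_0 = 5 V.
KCL at each unknown node (sum of currents leaving = 0; resistances in Ω):
  Node 1: (V_1 - 5)/100 + (V_1 - V_2)/6200 = 0
  Node 2: (V_2 - V_1)/6200 + (V_2 - 0)/2200 = 0
Collecting terms (coefficients in siemens):
  0.01016·V_1 - 0.0001613·V_2 = 0.05
  0.0006158·V_2 - 0.0001613·V_1 = 0
Determinant D = (0.01016)(0.0006158) - (-0.0001613)(-0.0001613) = 0.000006232
V_1 = [(0.05)(0.0006158) - (-0.0001613)(0)]/D = 4.941 V
V_2 = [(0.01016)(0) - (0.05)(-0.0001613)]/D = 1.294 V
I_R3 = (V_2 - V_3)/R3 = (1.294 - 0)/2200 = 0.0005882 A
|I_R3| = 0.0005882 A

Final answer: |I_R3| = 0.0005882 A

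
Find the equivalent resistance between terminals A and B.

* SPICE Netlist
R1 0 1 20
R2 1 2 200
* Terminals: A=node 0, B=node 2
Reduce the network between node 0 (A) and node 2 (B) by series/parallel combination:
  Rs1 = R1 + R2 (series, joined only at node 1) = 20 + 200 = 220 Ω
R_eq = 220 Ω

Final answer: 220 Ω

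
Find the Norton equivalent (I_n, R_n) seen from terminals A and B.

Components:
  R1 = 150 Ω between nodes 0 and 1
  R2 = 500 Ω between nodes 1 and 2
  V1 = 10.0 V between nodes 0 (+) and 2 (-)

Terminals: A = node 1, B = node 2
Find the Thévenin equivalent first; then I_n = V_th/R_th and R_n = R_th.
Step 1 — V_th is the open-circuit voltage V_A - V_B (nothing connected across the terminals).
Nodal analysis, taking node 2 as the 0 V reference.
Source V1 fixes V_0 = 10 V.
KCL at each unknown node (sum of currents leaving = 0; resistances in Ω):
  Node 1: (V_1 - 10)/150 + (V_1 - 0)/500 = 0
Collecting terms: 0.008667 × V_1 = 0.06667  =>  V_1 = 7.692 V
V_th = V_1 - V_2 = 7.692 - 0 = 7.692 V
Step 2 — R_th: zero the source — replace V1 by a short circuit (node 2 merges into node 0) — and find the resistance seen between A (node 1) and B (node 0).
Reduce the network between node 1 (A) and node 0 (B) by series/parallel combination:
  Rp1 = R1 ‖ R2 (parallel, both between nodes 0 and 1) = 1/(1/150 + 1/500) = 115.4 Ω
R_th = 115.4 Ω
I_n = V_th/R_th = 7.692/115.4 = 0.06667 A, and R_n = R_th = 115.4 Ω

Final answer: I_n = 0.06667 A, R_n = 115.4 Ω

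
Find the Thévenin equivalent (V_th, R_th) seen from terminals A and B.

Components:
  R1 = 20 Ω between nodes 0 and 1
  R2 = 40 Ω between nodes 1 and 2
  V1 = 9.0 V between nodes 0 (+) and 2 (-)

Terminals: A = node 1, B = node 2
Step 1 — V_th is the open-circuit voltage V_A - V_B (nothing connected across the terminals).
Nodal analysis, taking node 2 as the 0 V reference.
Source V1 fixes V_0 = 9 V.
KCL at each unknown node (sum of currents leaving = 0; resistances in Ω):
  Node 1: (V_1 - 9)/20 + (V_1 - 0)/40 = 0
Collecting terms: 0.075 × V_1 = 0.45  =>  V_1 = 6 V
V_th = V_1 - V_2 = 6 - 0 = 6 V
Step 2 — R_th: zero the source — replace V1 by a short circuit (node 2 merges into node 0) — and find the resistance seen between A (node 1) and B (node 0).
Reduce the network between node 1 (A) and node 0 (B) by series/parallel combination:
  Rp1 = R1 ‖ R2 (parallel, both between nodes 0 and 1) = 1/(1/20 + 1/40) = 13.33 Ω
R_th = 13.33 Ω

Final answer: V_th = 6 V, R_th = 13.33 Ω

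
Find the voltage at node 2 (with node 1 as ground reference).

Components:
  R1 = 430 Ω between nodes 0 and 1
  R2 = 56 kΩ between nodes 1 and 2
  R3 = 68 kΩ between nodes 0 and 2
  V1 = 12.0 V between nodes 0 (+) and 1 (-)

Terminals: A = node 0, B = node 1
Nodal analysis, taking node 1 as the 0 V reference.
Source V1 fixes V_0 = 12 V.
KCL at each unknown node (sum of currents leaving = 0; resistances in Ω):
  Node 2: (V_2 - 0)/56000 + (V_2 - 12)/68000 = 0
Collecting terms: 0.00003256 × V_2 = 0.0001765  =>  V_2 = 5.419 V
The requested potential is V_2 = 5.419 V.

Final answer: V_2 = 5.419 V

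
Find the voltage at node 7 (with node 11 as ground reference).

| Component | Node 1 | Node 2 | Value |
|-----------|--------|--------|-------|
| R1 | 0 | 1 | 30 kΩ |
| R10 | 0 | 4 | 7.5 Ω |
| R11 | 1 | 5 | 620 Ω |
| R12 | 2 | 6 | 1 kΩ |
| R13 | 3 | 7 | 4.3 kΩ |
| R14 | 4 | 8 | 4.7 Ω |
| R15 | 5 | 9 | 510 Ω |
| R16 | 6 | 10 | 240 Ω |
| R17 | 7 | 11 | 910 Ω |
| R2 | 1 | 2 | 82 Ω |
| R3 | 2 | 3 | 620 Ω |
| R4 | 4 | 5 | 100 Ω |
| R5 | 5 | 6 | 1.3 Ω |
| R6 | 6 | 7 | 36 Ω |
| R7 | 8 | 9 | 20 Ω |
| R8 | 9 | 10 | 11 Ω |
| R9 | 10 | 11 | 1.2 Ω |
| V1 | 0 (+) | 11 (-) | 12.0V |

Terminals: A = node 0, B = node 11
Nodal analysis, taking node 11 as the 0 V reference.
Source V1 fixes V_0 = 12 V.
KCL at each unknown node (sum of currents leaving = 0; resistances in Ω):
  Node 1: (V_1 - 12)/30000 + (V_1 - V_2)/82 + (V_1 - V_5)/620 = 0
  Node 2: (V_2 - V_1)/82 + (V_2 - V_3)/620 + (V_2 - V_6)/1000 = 0
  Node 3: (V_3 - V_2)/620 + (V_3 - V_7)/4300 = 0
  Node 4: (V_4 - V_5)/100 + (V_4 - 12)/7.5 + (V_4 - V_8)/4.7 = 0
  Node 5: (V_5 - V_4)/100 + (V_5 - V_6)/1.3 + (V_5 - V_1)/620 + (V_5 - V_9)/510 = 0
  Node 6: (V_6 - V_5)/1.3 + (V_6 - V_7)/36 + (V_6 - V_2)/1000 + (V_6 - V_10)/240 = 0
  Node 7: (V_7 - V_6)/36 + (V_7 - V_3)/4300 + (V_7 - 0)/910 = 0
  Node 8: (V_8 - V_9)/20 + (V_8 - V_4)/4.7 = 0
  Node 9: (V_9 - V_8)/20 + (V_9 - V_10)/11 + (V_9 - V_5)/510 = 0
  Node 10: (V_10 - V_9)/11 + (V_10 - 0)/1.2 + (V_10 - V_6)/240 = 0
Collecting terms (coefficients in siemens):
  0.01384·V_1 - 0.0122·V_2 - 0.001613·V_5 = 0.0004
  0.01481·V_2 - 0.0122·V_1 - 0.001613·V_3 - 0.001·V_6 = 0
  0.001845·V_3 - 0.001613·V_2 - 0.0002326·V_7 = 0
  0.3561·V_4 - 0.01·V_5 - 0.2128·V_8 = 1.6
  0.7828·V_5 - 0.001613·V_1 - 0.01·V_4 - 0.7692·V_6 - 0.001961·V_9 = 0
  0.8022·V_6 - 0.001·V_2 - 0.7692·V_5 - 0.02778·V_7 - 0.004167·V_10 = 0
  0.02911·V_7 - 0.0002326·V_3 - 0.02778·V_6 = 0
  0.2628·V_8 - 0.2128·V_4 - 0.05·V_9 = 0
  0.1429·V_9 - 0.001961·V_5 - 0.05·V_8 - 0.09091·V_10 = 0
  0.9284·V_10 - 0.004167·V_6 - 0.09091·V_9 = 0
Solving these 10 simultaneous equations (Gaussian elimination) gives:
  V_1 = 6.206 V, V_2 = 6.195 V, V_3 = 6.158 V, V_4 = 9.765 V
  V_5 = 6.166 V, V_6 = 6.127 V, V_7 = 5.896 V, V_8 = 8.534 V
  V_9 = 3.294 V, V_10 = 0.35 V
The requested potential is V_7 = 5.896 V.

Final answer: V_7 = 5.896 V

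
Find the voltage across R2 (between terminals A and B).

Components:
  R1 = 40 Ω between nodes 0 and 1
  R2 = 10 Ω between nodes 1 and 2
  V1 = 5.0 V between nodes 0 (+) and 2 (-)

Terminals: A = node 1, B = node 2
R1 and R2 are in series across V1 (node 0 → node 1 → node 2), and the output A–B is taken across R2, so this is a voltage divider.
Series current: I = V1/(R1 + R2) = 5/(40 + 10) = 5/50 = 0.1 A
V_R2 = I × R2 = V1 × R2/(R1 + R2) = 5 × 10/50 = 1 V

Final answer: 1 V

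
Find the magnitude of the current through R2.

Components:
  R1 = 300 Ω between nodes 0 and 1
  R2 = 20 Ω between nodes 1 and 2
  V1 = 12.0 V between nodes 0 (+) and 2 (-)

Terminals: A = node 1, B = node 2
Nodal analysis, taking node 2 as the 0 V reference.
Source V1 fixes V_0 = 12 V.
KCL at each unknown node (sum of currents leaving = 0; resistances in Ω):
  Node 1: (V_1 - 12)/300 + (V_1 - 0)/20 = 0
Collecting terms: 0.05333 × V_1 = 0.04  =>  V_1 = 0.75 V
I_R2 = (V_1 - V_2)/R2 = (0.75 - 0)/20 = 0.0375 A
|I_R2| = 0.0375 A

Final answer: |I_R2| = 0.0375 A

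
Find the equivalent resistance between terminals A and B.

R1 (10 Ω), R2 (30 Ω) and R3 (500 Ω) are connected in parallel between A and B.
Reduce the network between node 0 (A) and node 1 (B) by series/parallel combination:
  Rp1 = R1 ‖ R2 ‖ R3 (parallel, all between nodes 0 and 1) = 1/(1/10 + 1/30 + 1/500) = 7.389 Ω
R_eq = 7.389 Ω

Final answer: 7.389 Ω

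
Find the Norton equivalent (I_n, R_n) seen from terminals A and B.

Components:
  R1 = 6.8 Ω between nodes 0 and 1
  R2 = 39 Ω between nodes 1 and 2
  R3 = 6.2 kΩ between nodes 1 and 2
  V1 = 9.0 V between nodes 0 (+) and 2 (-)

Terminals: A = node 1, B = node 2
Find the Thévenin equivalent first; then I_n = V_th/R_th and R_n = R_th.
Step 1 — V_th is the open-circuit voltage V_A - V_B (nothing connected across the terminals).
Nodal analysis, taking node 2 as the 0 V reference.
Source V1 fixes V_0 = 9 V.
KCL at each unknown node (sum of currents leaving = 0; resistances in Ω):
  Node 1: (V_1 - 9)/6.8 + (V_1 - 0)/39 + (V_1 - 0)/6200 = 0
Collecting terms: 0.1729 × V_1 = 1.324  =>  V_1 = 7.657 V
V_th = V_1 - V_2 = 7.657 - 0 = 7.657 V
Step 2 — R_th: zero the source — replace V1 by a short circuit (node 2 merges into node 0) — and find the resistance seen between A (node 1) and B (node 0).
Reduce the network between node 1 (A) and node 0 (B) by series/parallel combination:
  Rp1 = R1 ‖ R2 ‖ R3 (parallel, all between nodes 0 and 1) = 1/(1/6.8 + 1/39 + 1/6200) = 5.785 Ω
R_th = 5.785 Ω
I_n = V_th/R_th = 7.657/5.785 = 1.324 A, and R_n = R_th = 5.785 Ω

Final answer: I_n = 1.324 A, R_n = 5.785 Ω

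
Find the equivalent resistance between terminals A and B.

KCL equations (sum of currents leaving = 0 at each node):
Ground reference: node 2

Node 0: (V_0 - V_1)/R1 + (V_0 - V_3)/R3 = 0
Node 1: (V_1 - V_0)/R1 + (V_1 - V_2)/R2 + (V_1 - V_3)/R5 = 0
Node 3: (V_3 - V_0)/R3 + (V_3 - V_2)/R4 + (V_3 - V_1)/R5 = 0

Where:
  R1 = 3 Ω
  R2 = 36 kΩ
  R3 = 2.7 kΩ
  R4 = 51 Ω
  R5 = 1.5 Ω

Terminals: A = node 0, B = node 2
The network is not a plain series/parallel combination. Inject a 1 A test current into terminal A (node 0) and return it from terminal B (node 2); then R_eq = V_A / (1 A).
Nodal analysis, taking node 2 as the 0 V reference.
Current source I_test pushes 1 A into node 0 and draws it out of node 2.
KCL at each unknown node (sum of currents leaving = 0; resistances in Ω):
  Node 0: (V_0 - V_1)/3 + (V_0 - V_3)/2700 - 1 = 0
  Node 1: (V_1 - V_0)/3 + (V_1 - 0)/36000 + (V_1 - V_3)/1.5 = 0
  Node 3: (V_3 - V_0)/2700 + (V_3 - V_1)/1.5 + (V_3 - 0)/51 = 0
Collecting terms (coefficients in siemens):
  0.3337·V_0 - 0.3333·V_1 - 0.0003704·V_3 = 1
  1·V_1 - 0.3333·V_0 - 0.6667·V_3 = 0
  0.6866·V_3 - 0.0003704·V_0 - 0.6667·V_1 = 0
Solving these 3 simultaneous equations (Gaussian elimination) gives:
  V_0 = 55.42 V, V_1 = 52.42 V, V_3 = 50.93 V
R_eq = V_0 / 1 A = 55.42 Ω

Final answer: 55.42 Ω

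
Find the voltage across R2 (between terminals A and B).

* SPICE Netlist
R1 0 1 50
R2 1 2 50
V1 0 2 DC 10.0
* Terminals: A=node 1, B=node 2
R1 and R2 are in series across V1 (node 0 → node 1 → node 2), and the output A–B is taken across R2, so this is a voltage divider.
Series current: I = V1/(R1 + R2) = 10/(50 + 50) = 10/100 = 0.1 A
V_R2 = I × R2 = V1 × R2/(R1 + R2) = 10 × 50/100 = 5 V

Final answer: 5 V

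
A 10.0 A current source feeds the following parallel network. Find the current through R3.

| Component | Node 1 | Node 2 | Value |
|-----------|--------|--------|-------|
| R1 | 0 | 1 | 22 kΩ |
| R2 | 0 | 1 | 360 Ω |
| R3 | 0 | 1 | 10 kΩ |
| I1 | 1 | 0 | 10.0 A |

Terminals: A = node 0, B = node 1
All resistors sit directly between nodes 0 and 1, so they are in parallel and share one voltage V; the full source current 10 A splits among them.
1/R_par = 1/22000 + 1/360 + 1/10000 = 0.002923 S  =>  R_par = 342.1 Ω
V = I × R_par = 10 × 342.1 = 3421 V
I_R3 = V/R3 = 3421/10000 = 0.3421 A

Final answer: 0.3421 A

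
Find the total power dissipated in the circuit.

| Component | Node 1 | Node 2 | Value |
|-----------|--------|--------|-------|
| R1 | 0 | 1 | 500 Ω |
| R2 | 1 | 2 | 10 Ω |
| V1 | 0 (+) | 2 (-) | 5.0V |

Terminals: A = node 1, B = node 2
Nodal analysis, taking node 2 as the 0 V reference.
Source V1 fixes V_0 = 5 V.
KCL at each unknown node (sum of currents leaving = 0; resistances in Ω):
  Node 1: (V_1 - 5)/500 + (V_1 - 0)/10 = 0
Collecting terms: 0.102 × V_1 = 0.01  =>  V_1 = 0.09804 V
Power in each resistor, P = (ΔV)²/R:
  P_R1 = (5 - 0.09804)²/500 = 0.04806 W
  P_R2 = (0.09804 - 0)²/10 = 0.0009612 W
P_total = P_R1 + P_R2 = 0.04902 W

Final answer: 0.04902 W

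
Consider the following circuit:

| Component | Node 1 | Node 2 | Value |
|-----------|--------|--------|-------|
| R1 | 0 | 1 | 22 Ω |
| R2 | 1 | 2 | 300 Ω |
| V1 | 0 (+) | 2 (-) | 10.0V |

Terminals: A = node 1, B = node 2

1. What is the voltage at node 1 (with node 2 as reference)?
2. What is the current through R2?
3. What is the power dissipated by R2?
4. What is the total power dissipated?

Nodal analysis, taking node 2 as the 0 V reference.
Source V1 fixes V_0 = 10 V.
KCL at each unknown node (sum of currents leaving = 0; resistances in Ω):
  Node 1: (V_1 - 10)/22 + (V_1 - 0)/300 = 0
Collecting terms: 0.04879 × V_1 = 0.4545  =>  V_1 = 9.317 V
Part 1:
  Read off the nodal solution: V_1 = 9.317 V
Part 2:
  I_R2 = (V_1 - V_2)/R2 = (9.317 - 0)/300 = 0.03106 A
  Magnitude: I_R2 = 0.03106 A
Part 3:
  I_R2 = (V_1 - V_2)/R2 = (9.317 - 0)/300 = 0.03106 A
  P_R2 = I_R2² × R2 = (0.03106)² × 300 = 0.2893 W
Part 4:
  Power in each resistor, P = (ΔV)²/R:
    P_R1 = (10 - 9.317)²/22 = 0.02122 W
    P_R2 = (9.317 - 0)²/300 = 0.2893 W
  P_total = P_R1 + P_R2 = 0.3106 W

Final answers:
1. V_1 = 9.317 V
2. I_R2 = 0.03106 A
3. P_R2 = 0.2893 W
4. P_total = 0.3106 W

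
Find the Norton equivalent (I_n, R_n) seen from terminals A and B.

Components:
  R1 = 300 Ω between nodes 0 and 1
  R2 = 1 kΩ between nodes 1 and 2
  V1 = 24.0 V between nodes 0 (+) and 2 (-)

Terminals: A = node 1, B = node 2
Find the Thévenin equivalent first; then I_n = V_th/R_th and R_n = R_th.
Step 1 — V_th is the open-circuit voltage V_A - V_B (nothing connected across the terminals).
Nodal analysis, taking node 2 as the 0 V reference.
Source V1 fixes V_0 = 24 V.
KCL at each unknown node (sum of currents leaving = 0; resistances in Ω):
  Node 1: (V_1 - 24)/300 + (V_1 - 0)/1000 = 0
Collecting terms: 0.004333 × V_1 = 0.08  =>  V_1 = 18.46 V
V_th = V_1 - V_2 = 18.46 - 0 = 18.46 V
Step 2 — R_th: zero the source — replace V1 by a short circuit (node 2 merges into node 0) — and find the resistance seen between A (node 1) and B (node 0).
Reduce the network between node 1 (A) and node 0 (B) by series/parallel combination:
  Rp1 = R1 ‖ R2 (parallel, both between nodes 0 and 1) = 1/(1/300 + 1/1000) = 230.8 Ω
R_th = 230.8 Ω
I_n = V_th/R_th = 18.46/230.8 = 0.08 A, and R_n = R_th = 230.8 Ω

Final answer: I_n = 0.08 A, R_n = 230.8 Ω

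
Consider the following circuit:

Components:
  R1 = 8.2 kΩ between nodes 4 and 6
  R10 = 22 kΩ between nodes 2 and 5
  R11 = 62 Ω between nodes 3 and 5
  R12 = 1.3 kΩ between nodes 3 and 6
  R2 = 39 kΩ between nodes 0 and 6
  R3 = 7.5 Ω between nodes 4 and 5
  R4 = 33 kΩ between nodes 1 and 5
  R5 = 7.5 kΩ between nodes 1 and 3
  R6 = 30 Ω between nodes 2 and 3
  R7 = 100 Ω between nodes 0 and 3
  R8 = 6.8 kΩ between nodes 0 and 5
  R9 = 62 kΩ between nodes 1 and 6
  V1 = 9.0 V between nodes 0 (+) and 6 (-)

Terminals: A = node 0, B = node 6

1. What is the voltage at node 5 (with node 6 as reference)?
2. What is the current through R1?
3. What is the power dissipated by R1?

Nodal analysis, taking node 6 as the 0 V reference.
Source V1 fixes V_0 = 9 V.
KCL at each unknown node (sum of currents leaving = 0; resistances in Ω):
  Node 1: (V_1 - V_5)/33000 + (V_1 - V_3)/7500 + (V_1 - 0)/62000 = 0
  Node 2: (V_2 - V_3)/30 + (V_2 - V_5)/22000 = 0
  Node 3: (V_3 - V_1)/7500 + (V_3 - V_2)/30 + (V_3 - 9)/100 + (V_3 - V_5)/62 + (V_3 - 0)/1300 = 0
  Node 4: (V_4 - 0)/8200 + (V_4 - V_5)/7.5 = 0
  Node 5: (V_5 - V_4)/7.5 + (V_5 - V_1)/33000 + (V_5 - 9)/6800 + (V_5 - V_2)/22000 + (V_5 - V_3)/62 = 0
Collecting terms (coefficients in siemens):
  0.0001798·V_1 - 0.0001333·V_3 - 0.0000303·V_5 = 0
  0.03338·V_2 - 0.03333·V_3 - 0.00004545·V_5 = 0
  0.06036·V_3 - 0.0001333·V_1 - 0.03333·V_2 - 0.01613·V_5 = 0.09
  0.1335·V_4 - 0.1333·V_5 = 0
  0.1497·V_5 - 0.0000303·V_1 - 0.00004545·V_2 - 0.01613·V_3 - 0.1333·V_4 = 0.001324
Solving these 5 simultaneous equations (Gaussian elimination) gives:
  V_1 = 7.513 V, V_2 = 8.264 V, V_3 = 8.264 V, V_4 = 8.2 V
  V_5 = 8.208 V
Part 1:
  Read off the nodal solution: V_5 = 8.208 V
Part 2:
  I_R1 = (V_4 - V_6)/R1 = (8.2 - 0)/8200 = 0.001 A
  Magnitude: I_R1 = 0.001 A
Part 3:
  I_R1 = (V_4 - V_6)/R1 = (8.2 - 0)/8200 = 0.001 A
  P_R1 = I_R1² × R1 = (0.001)² × 8200 = 0.008201 W

Final answers:
1. V_5 = 8.208 V
2. I_R1 = 0.001 A
3. P_R1 = 0.008201 W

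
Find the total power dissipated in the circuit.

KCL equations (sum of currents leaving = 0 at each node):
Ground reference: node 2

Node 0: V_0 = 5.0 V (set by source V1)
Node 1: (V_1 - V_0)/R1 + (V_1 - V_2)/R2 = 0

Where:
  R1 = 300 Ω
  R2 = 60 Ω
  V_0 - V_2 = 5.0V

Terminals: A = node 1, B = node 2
Nodal analysis, taking node 2 as the 0 V reference.
Source V1 fixes V_0 = 5 V.
KCL at each unknown node (sum of currents leaving = 0; resistances in Ω):
  Node 1: (V_1 - 5)/300 + (V_1 - 0)/60 = 0
Collecting terms: 0.02 × V_1 = 0.01667  =>  V_1 = 0.8333 V
Power in each resistor, P = (ΔV)²/R:
  P_R1 = (5 - 0.8333)²/300 = 0.05787 W
  P_R2 = (0.8333 - 0)²/60 = 0.01157 W
P_total = P_R1 + P_R2 = 0.06944 W

Final answer: 0.06944 W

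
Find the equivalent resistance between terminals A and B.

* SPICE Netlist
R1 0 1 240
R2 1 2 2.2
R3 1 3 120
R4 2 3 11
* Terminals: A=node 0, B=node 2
Reduce the network between node 0 (A) and node 2 (B) by series/parallel combination:
  Rs1 = R3 + R4 (series, joined only at node 3) = 120 + 11 = 131 Ω
  Rp1 = R2 ‖ Rs1 (parallel, both between nodes 1 and 2) = 1/(1/2.2 + 1/131) = 2.164 Ω
  Rs2 = R1 + Rp1 (series, joined only at node 1) = 240 + 2.164 = 242.2 Ω
R_eq = 242.2 Ω

Final answer: 242.2 Ω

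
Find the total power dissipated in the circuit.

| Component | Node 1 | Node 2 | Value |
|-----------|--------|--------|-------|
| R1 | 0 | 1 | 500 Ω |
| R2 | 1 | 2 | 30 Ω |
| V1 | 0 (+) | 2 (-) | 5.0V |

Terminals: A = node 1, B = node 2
Nodal analysis, taking node 2 as the 0 V reference.
Source V1 fixes V_0 = 5 V.
KCL at each unknown node (sum of currents leaving = 0; resistances in Ω):
  Node 1: (V_1 - 5)/500 + (V_1 - 0)/30 = 0
Collecting terms: 0.03533 × V_1 = 0.01  =>  V_1 = 0.283 V
Power in each resistor, P = (ΔV)²/R:
  P_R1 = (5 - 0.283)²/500 = 0.0445 W
  P_R2 = (0.283 - 0)²/30 = 0.00267 W
P_total = P_R1 + P_R2 = 0.04717 W

Final answer: 0.04717 W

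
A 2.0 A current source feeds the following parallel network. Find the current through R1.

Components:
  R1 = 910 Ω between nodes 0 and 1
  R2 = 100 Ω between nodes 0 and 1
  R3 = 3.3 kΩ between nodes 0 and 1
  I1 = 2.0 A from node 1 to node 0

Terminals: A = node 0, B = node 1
All resistors sit directly between nodes 0 and 1, so they are in parallel and share one voltage V; the full source current 2 A splits among them.
1/R_par = 1/910 + 1/100 + 1/3300 = 0.0114 S  =>  R_par = 87.7 Ω
V = I × R_par = 2 × 87.7 = 175.4 V
I_R1 = V/R1 = 175.4/910 = 0.1928 A

Final answer: 0.1928 A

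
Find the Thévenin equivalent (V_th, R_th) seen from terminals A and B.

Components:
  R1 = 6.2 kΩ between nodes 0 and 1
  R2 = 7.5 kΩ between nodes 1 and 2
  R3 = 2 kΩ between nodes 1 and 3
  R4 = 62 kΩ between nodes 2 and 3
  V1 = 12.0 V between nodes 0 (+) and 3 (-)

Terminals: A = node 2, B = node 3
Step 1 — V_th is the open-circuit voltage V_A - V_B (nothing connected across the terminals).
Nodal analysis, taking node 3 as the 0 V reference.
Source V1 fixes V_0 = 12 V.
KCL at each unknown node (sum of currents leaving = 0; resistances in Ω):
  Node 1: (V_1 - 12)/6200 + (V_1 - V_2)/7500 + (V_1 - 0)/2000 = 0
  Node 2: (V_2 - V_1)/7500 + (V_2 - 0)/62000 = 0
Collecting terms (coefficients in siemens):
  0.0007946·V_1 - 0.0001333·V_2 = 0.001935
  0.0001495·V_2 - 0.0001333·V_1 = 0
Determinant D = (0.0007946)(0.0001495) - (-0.0001333)(-0.0001333) = 0.000000101
V_1 = [(0.001935)(0.0001495) - (-0.0001333)(0)]/D = 2.865 V
V_2 = [(0.0007946)(0) - (0.001935)(-0.0001333)]/D = 2.555 V
V_th = V_2 - V_3 = 2.555 - 0 = 2.555 V
Step 2 — R_th: zero the source — replace V1 by a short circuit (node 3 merges into node 0) — and find the resistance seen between A (node 2) and B (node 0).
Reduce the network between node 2 (A) and node 0 (B) by series/parallel combination:
  Rp1 = R1 ‖ R3 (parallel, both between nodes 0 and 1) = 1/(1/6200 + 1/2000) = 1512 Ω
  Rs1 = R2 + Rp1 (series, joined only at node 1) = 7500 + 1512 = 9012 Ω
  Rp2 = R4 ‖ Rs1 (parallel, both between nodes 0 and 2) = 1/(1/62000 + 1/9012) = 7868 Ω
R_th = 7.868 kΩ

Final answer: V_th = 2.555 V, R_th = 7.868 kΩ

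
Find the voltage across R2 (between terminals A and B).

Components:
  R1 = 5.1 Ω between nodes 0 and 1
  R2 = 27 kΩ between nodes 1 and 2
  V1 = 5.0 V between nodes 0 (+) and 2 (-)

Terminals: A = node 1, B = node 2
R1 and R2 are in series across V1 (node 0 → node 1 → node 2), and the output A–B is taken across R2, so this is a voltage divider.
Series current: I = V1/(R1 + R2) = 5/(5.1 + 27000) = 5/27010 = 0.0001852 A
V_R2 = I × R2 = V1 × R2/(R1 + R2) = 5 × 27000/27010 = 4.999 V

Final answer: 4.999 V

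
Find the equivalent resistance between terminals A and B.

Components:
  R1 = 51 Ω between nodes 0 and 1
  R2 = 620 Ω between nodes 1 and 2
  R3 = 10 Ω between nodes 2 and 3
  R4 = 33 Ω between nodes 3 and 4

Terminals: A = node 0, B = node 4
Reduce the network between node 0 (A) and node 4 (B) by series/parallel combination:
  Rs1 = R1 + R2 (series, joined only at node 1) = 51 + 620 = 671 Ω
  Rs2 = R3 + Rs1 (series, joined only at node 2) = 10 + 671 = 681 Ω
  Rs3 = R4 + Rs2 (series, joined only at node 3) = 33 + 681 = 714 Ω
R_eq = 714 Ω

Final answer: 714 Ω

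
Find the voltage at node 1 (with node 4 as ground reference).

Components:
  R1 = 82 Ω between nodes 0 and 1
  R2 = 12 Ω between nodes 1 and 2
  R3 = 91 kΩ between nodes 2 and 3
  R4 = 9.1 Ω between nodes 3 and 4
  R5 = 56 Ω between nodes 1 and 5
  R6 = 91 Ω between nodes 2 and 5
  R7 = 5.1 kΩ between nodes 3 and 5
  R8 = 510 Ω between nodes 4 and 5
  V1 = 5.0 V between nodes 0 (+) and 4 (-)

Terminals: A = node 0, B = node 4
Nodal analysis, taking node 4 as the 0 V reference.
Source V1 fixes V_0 = 5 V.
KCL at each unknown node (sum of currents leaving = 0; resistances in Ω):
  Node 1: (V_1 - 5)/82 + (V_1 - V_2)/12 + (V_1 - V_5)/56 = 0
  Node 2: (V_2 - V_1)/12 + (V_2 - V_3)/91000 + (V_2 - V_5)/91 = 0
  Node 3: (V_3 - V_2)/91000 + (V_3 - 0)/9.1 + (V_3 - V_5)/5100 = 0
  Node 5: (V_5 - V_1)/56 + (V_5 - V_2)/91 + (V_5 - V_3)/5100 + (V_5 - 0)/510 = 0
Collecting terms (coefficients in siemens):
  0.1134·V_1 - 0.08333·V_2 - 0.01786·V_5 = 0.06098
  0.09433·V_2 - 0.08333·V_1 - 0.00001099·V_3 - 0.01099·V_5 = 0
  0.1101·V_3 - 0.00001099·V_2 - 0.0001961·V_5 = 0
  0.031·V_5 - 0.01786·V_1 - 0.01099·V_2 - 0.0001961·V_3 = 0
Solving these 4 simultaneous equations (Gaussian elimination) gives:
  V_1 = 4.292 V, V_2 = 4.255 V, V_3 = 0.007514 V, V_5 = 3.981 V
The requested potential is V_1 = 4.292 V.

Final answer: V_1 = 4.292 V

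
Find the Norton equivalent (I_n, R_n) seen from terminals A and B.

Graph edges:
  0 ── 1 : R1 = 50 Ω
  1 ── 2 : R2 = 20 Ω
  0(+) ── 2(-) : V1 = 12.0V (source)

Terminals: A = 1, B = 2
Find the Thévenin equivalent first; then I_n = V_th/R_th and R_n = R_th.
Step 1 — V_th is the open-circuit voltage V_A - V_B (nothing connected across the terminals).
Nodal analysis, taking node 2 as the 0 V reference.
Source V1 fixes V_0 = 12 V.
KCL at each unknown node (sum of currents leaving = 0; resistances in Ω):
  Node 1: (V_1 - 12)/50 + (V_1 - 0)/20 = 0
Collecting terms: 0.07 × V_1 = 0.24  =>  V_1 = 3.429 V
V_th = V_1 - V_2 = 3.429 - 0 = 3.429 V
Step 2 — R_th: zero the source — replace V1 by a short circuit (node 2 merges into node 0) — and find the resistance seen between A (node 1) and B (node 0).
Reduce the network between node 1 (A) and node 0 (B) by series/parallel combination:
  Rp1 = R1 ‖ R2 (parallel, both between nodes 0 and 1) = 1/(1/50 + 1/20) = 14.29 Ω
R_th = 14.29 Ω
I_n = V_th/R_th = 3.429/14.29 = 0.24 A, and R_n = R_th = 14.29 Ω

Final answer: I_n = 0.24 A, R_n = 14.29 Ω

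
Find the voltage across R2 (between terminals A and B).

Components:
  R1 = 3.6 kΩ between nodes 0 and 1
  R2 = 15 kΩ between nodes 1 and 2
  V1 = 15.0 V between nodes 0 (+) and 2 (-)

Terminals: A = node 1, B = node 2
R1 and R2 are in series across V1 (node 0 → node 1 → node 2), and the output A–B is taken across R2, so this is a voltage divider.
Series current: I = V1/(R1 + R2) = 15/(3600 + 15000) = 15/18600 = 0.0008065 A
V_R2 = I × R2 = V1 × R2/(R1 + R2) = 15 × 15000/18600 = 12.1 V

Final answer: 12.1 V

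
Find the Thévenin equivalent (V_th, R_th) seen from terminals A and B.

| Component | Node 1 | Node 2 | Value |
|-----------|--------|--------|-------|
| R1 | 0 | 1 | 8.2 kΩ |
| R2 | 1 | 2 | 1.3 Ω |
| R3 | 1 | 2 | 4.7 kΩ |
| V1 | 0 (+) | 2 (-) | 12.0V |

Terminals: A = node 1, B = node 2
Step 1 — V_th is the open-circuit voltage V_A - V_B (nothing connected across the terminals).
Nodal analysis, taking node 2 as the 0 V reference.
Source V1 fixes V_0 = 12 V.
KCL at each unknown node (sum of currents leaving = 0; resistances in Ω):
  Node 1: (V_1 - 12)/8200 + (V_1 - 0)/1.3 + (V_1 - 0)/4700 = 0
Collecting terms: 0.7696 × V_1 = 0.001463  =>  V_1 = 0.001902 V
V_th = V_1 - V_2 = 0.001902 - 0 = 0.001902 V
Step 2 — R_th: zero the source — replace V1 by a short circuit (node 2 merges into node 0) — and find the resistance seen between A (node 1) and B (node 0).
Reduce the network between node 1 (A) and node 0 (B) by series/parallel combination:
  Rp1 = R1 ‖ R2 ‖ R3 (parallel, all between nodes 0 and 1) = 1/(1/8200 + 1/1.3 + 1/4700) = 1.299 Ω
R_th = 1.299 Ω

Final answer: V_th = 0.001902 V, R_th = 1.299 Ω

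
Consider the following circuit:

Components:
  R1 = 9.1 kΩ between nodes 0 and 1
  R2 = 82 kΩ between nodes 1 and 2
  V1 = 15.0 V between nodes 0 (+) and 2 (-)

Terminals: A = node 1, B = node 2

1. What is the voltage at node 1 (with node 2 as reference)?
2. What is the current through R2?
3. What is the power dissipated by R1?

Nodal analysis, taking node 2 as the 0 V reference.
Source V1 fixes V_0 = 15 V.
KCL at each unknown node (sum of currents leaving = 0; resistances in Ω):
  Node 1: (V_1 - 15)/9100 + (V_1 - 0)/82000 = 0
Collecting terms: 0.0001221 × V_1 = 0.001648  =>  V_1 = 13.5 V
Part 1:
  Read off the nodal solution: V_1 = 13.5 V
Part 2:
  I_R2 = (V_1 - V_2)/R2 = (13.5 - 0)/82000 = 0.0001647 A
  Magnitude: I_R2 = 0.0001647 A
Part 3:
  I_R1 = (V_0 - V_1)/R1 = (15 - 13.5)/9100 = 0.0001647 A
  P_R1 = I_R1² × R1 = (0.0001647)² × 9100 = 0.0002467 W

Final answers:
1. V_1 = 13.5 V
2. I_R2 = 0.0001647 A
3. P_R1 = 0.0002467 W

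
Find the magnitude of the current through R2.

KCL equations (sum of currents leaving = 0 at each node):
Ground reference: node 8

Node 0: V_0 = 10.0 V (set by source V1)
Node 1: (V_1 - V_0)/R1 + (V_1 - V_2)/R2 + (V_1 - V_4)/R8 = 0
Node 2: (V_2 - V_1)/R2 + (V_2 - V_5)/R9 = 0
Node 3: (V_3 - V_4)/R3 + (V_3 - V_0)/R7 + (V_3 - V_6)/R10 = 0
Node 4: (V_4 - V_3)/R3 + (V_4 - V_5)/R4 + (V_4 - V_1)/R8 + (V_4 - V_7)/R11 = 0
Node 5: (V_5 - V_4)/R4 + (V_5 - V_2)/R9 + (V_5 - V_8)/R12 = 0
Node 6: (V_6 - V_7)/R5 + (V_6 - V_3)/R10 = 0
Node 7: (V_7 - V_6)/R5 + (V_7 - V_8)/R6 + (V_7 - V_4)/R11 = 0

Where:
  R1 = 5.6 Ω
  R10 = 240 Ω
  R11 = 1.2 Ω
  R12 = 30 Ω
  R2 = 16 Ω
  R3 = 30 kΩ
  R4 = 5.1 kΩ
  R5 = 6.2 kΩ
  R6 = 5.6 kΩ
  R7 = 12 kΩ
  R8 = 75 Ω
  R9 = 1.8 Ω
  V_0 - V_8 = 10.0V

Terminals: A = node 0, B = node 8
Nodal analysis, taking node 8 as the 0 V reference.
Source V1 fixes V_0 = 10 V.
KCL at each unknown node (sum of currents leaving = 0; resistances in Ω):
  Node 1: (V_1 - 10)/5.6 + (V_1 - V_2)/16 + (V_1 - V_4)/75 = 0
  Node 2: (V_2 - V_1)/16 + (V_2 - V_5)/1.8 = 0
  Node 3: (V_3 - V_4)/30000 + (V_3 - 10)/12000 + (V_3 - V_6)/240 = 0
  Node 4: (V_4 - V_3)/30000 + (V_4 - V_5)/5100 + (V_4 - V_1)/75 + (V_4 - V_7)/1.2 = 0
  Node 5: (V_5 - V_4)/5100 + (V_5 - V_2)/1.8 + (V_5 - 0)/30 = 0
  Node 6: (V_6 - V_7)/6200 + (V_6 - V_3)/240 = 0
  Node 7: (V_7 - V_6)/6200 + (V_7 - 0)/5600 + (V_7 - V_4)/1.2 = 0
Collecting terms (coefficients in siemens):
  0.2544·V_1 - 0.0625·V_2 - 0.01333·V_4 = 1.786
  0.6181·V_2 - 0.0625·V_1 - 0.5556·V_5 = 0
  0.004283·V_3 - 0.00003333·V_4 - 0.004167·V_6 = 0.0008333
  0.8469·V_4 - 0.01333·V_1 - 0.00003333·V_3 - 0.0001961·V_5 - 0.8333·V_7 = 0
  0.5891·V_5 - 0.5556·V_2 - 0.0001961·V_4 = 0
  0.004328·V_6 - 0.004167·V_3 - 0.0001613·V_7 = 0
  0.8337·V_7 - 0.8333·V_4 - 0.0001613·V_6 = 0
Solving these 7 simultaneous equations (Gaussian elimination) gives:
  V_1 = 8.943 V, V_2 = 5.956 V, V_3 = 9.155 V, V_4 = 8.784 V
  V_5 = 5.619 V, V_6 = 9.142 V, V_7 = 8.782 V
I_R2 = (V_1 - V_2)/R2 = (8.943 - 5.956)/16 = 0.1867 A
|I_R2| = 0.1867 A

Final answer: |I_R2| = 0.1867 A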